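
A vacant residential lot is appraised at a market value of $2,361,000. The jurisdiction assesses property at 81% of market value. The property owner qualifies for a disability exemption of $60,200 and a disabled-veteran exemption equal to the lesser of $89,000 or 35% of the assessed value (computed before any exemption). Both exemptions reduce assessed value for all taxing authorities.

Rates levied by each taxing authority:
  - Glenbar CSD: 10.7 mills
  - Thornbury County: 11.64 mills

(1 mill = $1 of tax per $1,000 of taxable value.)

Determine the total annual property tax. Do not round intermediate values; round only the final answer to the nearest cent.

$39,390.11

Assessed value = $2,361,000 × 0.81 = $1,912,410
Disabled-veteran exemption = min($89,000, 35% × $1,912,410) = min($89,000, $669,343.5) = $89,000 (dollar cap binds)
Taxable value = $1,912,410 − $60,200 − $89,000 = $1,763,210
Glenbar CSD: $1,763,210 × 0.0107 = $18,866.347
Thornbury County: $1,763,210 × 0.01164 = $20,523.7644
Total = $39,390.1114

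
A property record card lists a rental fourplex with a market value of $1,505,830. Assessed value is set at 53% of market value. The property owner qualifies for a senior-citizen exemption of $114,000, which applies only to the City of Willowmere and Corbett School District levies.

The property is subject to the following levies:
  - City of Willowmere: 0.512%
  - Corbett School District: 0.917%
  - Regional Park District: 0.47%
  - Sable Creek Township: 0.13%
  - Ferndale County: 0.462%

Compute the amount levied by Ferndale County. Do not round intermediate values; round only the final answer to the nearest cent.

Assessed value = $1,505,830 × 0.53 = $798,089.9
Ferndale County taxable value = $798,089.9 (exemption does not apply)
Ferndale County levy = $798,089.9 × 0.00462 = $3,687.175338

$3,687.18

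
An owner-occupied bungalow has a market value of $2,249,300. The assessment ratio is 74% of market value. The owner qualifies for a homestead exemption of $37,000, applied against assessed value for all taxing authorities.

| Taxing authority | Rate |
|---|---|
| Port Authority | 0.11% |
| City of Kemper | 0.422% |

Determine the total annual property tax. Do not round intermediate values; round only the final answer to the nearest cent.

Assessed value = $2,249,300 × 0.74 = $1,664,482
Taxable value = $1,664,482 − $37,000 = $1,627,482
Port Authority: $1,627,482 × 0.0011 = $1,790.2302
City of Kemper: $1,627,482 × 0.00422 = $6,867.97404
Total = $1,790.2302 + $6,867.97404 = $8,658.20424

$8,658.20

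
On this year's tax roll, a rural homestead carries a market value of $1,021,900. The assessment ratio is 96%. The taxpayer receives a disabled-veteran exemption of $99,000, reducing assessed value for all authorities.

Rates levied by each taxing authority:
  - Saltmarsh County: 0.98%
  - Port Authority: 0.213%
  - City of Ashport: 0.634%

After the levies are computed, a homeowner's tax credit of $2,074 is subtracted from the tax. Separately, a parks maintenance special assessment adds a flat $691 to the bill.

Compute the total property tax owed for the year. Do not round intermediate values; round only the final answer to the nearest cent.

$14,731.58

Assessed value = $1,021,900 × 0.96 = $981,024
Taxable value = $981,024 − $99,000 = $882,024
Saltmarsh County: $882,024 × 0.0098 = $8,643.8352
Port Authority: $882,024 × 0.00213 = $1,878.71112
City of Ashport: $882,024 × 0.00634 = $5,592.03216
Levies subtotal = $16,114.57848
After credit = $16,114.57848 − $2,074 = $14,040.57848
Total = $14,040.57848 + $691 = $14,731.57848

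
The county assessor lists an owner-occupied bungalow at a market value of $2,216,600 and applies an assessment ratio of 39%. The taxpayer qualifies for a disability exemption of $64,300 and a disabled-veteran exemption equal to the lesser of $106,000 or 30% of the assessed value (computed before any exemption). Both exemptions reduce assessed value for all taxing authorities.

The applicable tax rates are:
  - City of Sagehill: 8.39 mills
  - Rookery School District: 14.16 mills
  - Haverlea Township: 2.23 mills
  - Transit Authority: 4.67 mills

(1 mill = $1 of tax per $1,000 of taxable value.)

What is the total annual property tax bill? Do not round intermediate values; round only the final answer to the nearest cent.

Assessed value = $2,216,600 × 0.39 = $864,474
Disabled-veteran exemption = min($106,000, 30% × $864,474) = min($106,000, $259,342.2) = $106,000 (dollar cap binds)
Taxable value = $864,474 − $64,300 − $106,000 = $694,174
City of Sagehill: $694,174 × 0.00839 = $5,824.11986
Rookery School District: $694,174 × 0.01416 = $9,829.50384
Haverlea Township: $694,174 × 0.00223 = $1,548.00802
Transit Authority: $694,174 × 0.00467 = $3,241.79258
Total = $20,443.4243

$20,443.42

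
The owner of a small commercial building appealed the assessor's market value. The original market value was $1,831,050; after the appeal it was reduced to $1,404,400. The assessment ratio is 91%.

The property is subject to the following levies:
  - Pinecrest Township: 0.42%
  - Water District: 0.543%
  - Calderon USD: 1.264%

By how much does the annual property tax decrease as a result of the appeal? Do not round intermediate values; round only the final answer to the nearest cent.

$8,646.36

Old assessed value = $1,831,050 × 0.91 = $1,666,255.5
New assessed value = $1,404,400 × 0.91 = $1,278,004
Combined rate = 0.0042 + 0.00543 + 0.01264 = 0.02227
Old tax = $1,666,255.5 × 0.02227 = $37,107.509985
New tax = $1,278,004 × 0.02227 = $28,461.14908
Reduction = $37,107.509985 − $28,461.14908 = $8,646.360905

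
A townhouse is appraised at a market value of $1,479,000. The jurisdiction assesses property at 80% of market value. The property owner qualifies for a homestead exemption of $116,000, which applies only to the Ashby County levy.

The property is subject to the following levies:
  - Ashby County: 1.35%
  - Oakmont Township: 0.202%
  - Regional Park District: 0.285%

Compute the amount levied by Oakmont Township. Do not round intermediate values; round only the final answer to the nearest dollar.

Assessed value = $1,479,000 × 0.8 = $1,183,200
Oakmont Township taxable value = $1,183,200 (exemption does not apply)
Oakmont Township levy = $1,183,200 × 0.00202 = $2,390.064

$2,390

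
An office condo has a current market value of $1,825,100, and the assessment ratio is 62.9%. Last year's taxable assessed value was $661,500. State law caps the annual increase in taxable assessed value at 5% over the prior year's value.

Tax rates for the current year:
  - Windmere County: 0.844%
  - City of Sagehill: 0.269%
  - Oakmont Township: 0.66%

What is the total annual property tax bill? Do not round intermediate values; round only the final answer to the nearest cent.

Uncapped assessed value = $1,825,100 × 0.629 = $1,147,987.9
Cap limit = $661,500 × 1.05 = $694,575
Taxable assessed value = min($1,147,987.9, $694,575) = $694,575 (cap binds)
Windmere County: $694,575 × 0.00844 = $5,862.213
City of Sagehill: $694,575 × 0.00269 = $1,868.40675
Oakmont Township: $694,575 × 0.0066 = $4,584.195
Total = $12,314.81475

$12,314.81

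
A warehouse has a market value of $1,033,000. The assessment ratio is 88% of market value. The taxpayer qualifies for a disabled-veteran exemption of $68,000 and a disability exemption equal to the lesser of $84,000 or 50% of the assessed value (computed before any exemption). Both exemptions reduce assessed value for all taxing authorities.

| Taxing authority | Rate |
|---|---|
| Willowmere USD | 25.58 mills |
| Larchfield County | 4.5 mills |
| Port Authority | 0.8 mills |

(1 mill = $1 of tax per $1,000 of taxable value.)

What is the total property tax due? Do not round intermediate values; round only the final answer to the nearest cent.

Assessed value = $1,033,000 × 0.88 = $909,040
Disability exemption = min($84,000, 50% × $909,040) = min($84,000, $454,520) = $84,000 (dollar cap binds)
Taxable value = $909,040 − $68,000 − $84,000 = $757,040
Willowmere USD: $757,040 × 0.02558 = $19,365.0832
Larchfield County: $757,040 × 0.0045 = $3,406.68
Port Authority: $757,040 × 0.0008 = $605.632
Total = $23,377.3952

$23,377.40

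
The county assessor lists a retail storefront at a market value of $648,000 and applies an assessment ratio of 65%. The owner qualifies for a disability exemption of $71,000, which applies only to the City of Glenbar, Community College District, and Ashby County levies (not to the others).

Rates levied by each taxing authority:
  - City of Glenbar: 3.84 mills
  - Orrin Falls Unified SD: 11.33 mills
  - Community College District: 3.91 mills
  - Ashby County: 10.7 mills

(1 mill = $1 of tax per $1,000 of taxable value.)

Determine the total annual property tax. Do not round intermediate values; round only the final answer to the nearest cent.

Assessed value = $648,000 × 0.65 = $421,200
City of Glenbar: ($421,200 − $71,000) × 0.00384 = $350,200 × 0.00384 = $1,344.768
Orrin Falls Unified SD: $421,200 × 0.01133 = $4,772.196
Community College District: ($421,200 − $71,000) × 0.00391 = $350,200 × 0.00391 = $1,369.282
Ashby County: ($421,200 − $71,000) × 0.0107 = $350,200 × 0.0107 = $3,747.14
Total = $11,233.386

$11,233.39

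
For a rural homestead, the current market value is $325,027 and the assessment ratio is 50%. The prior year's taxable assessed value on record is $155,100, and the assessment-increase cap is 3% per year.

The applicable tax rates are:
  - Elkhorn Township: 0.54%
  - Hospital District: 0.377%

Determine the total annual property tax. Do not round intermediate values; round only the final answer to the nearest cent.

Uncapped assessed value = $325,027 × 0.5 = $162,513.5
Cap limit = $155,100 × 1.03 = $159,753
Taxable assessed value = min($162,513.5, $159,753) = $159,753 (cap binds)
Elkhorn Township: $159,753 × 0.0054 = $862.6662
Hospital District: $159,753 × 0.00377 = $602.26881
Total = $1,464.93501

$1,464.94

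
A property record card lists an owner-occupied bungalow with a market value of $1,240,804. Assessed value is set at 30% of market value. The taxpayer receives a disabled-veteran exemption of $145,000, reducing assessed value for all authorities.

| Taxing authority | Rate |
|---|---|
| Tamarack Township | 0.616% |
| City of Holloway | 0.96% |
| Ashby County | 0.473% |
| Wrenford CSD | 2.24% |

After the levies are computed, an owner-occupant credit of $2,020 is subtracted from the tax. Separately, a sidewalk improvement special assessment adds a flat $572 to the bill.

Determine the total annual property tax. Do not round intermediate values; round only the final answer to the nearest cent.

$8,298.38

Assessed value = $1,240,804 × 0.3 = $372,241.2
Taxable value = $372,241.2 − $145,000 = $227,241.2
Tamarack Township: $227,241.2 × 0.00616 = $1,399.805792
City of Holloway: $227,241.2 × 0.0096 = $2,181.51552
Ashby County: $227,241.2 × 0.00473 = $1,074.850876
Wrenford CSD: $227,241.2 × 0.0224 = $5,090.20288
Levies subtotal = $9,746.375068
After credit = $9,746.375068 − $2,020 = $7,726.375068
Total = $7,726.375068 + $572 = $8,298.375068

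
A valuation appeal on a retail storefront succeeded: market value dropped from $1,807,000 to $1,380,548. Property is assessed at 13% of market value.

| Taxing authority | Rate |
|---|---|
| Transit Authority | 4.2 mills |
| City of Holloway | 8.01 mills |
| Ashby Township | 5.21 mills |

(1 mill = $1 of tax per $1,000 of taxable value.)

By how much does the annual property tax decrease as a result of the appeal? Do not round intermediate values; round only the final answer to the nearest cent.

$965.74

Old assessed value = $1,807,000 × 0.13 = $234,910
New assessed value = $1,380,548 × 0.13 = $179,471.24
Combined rate = 0.0042 + 0.00801 + 0.00521 = 0.01742
Old tax = $234,910 × 0.01742 = $4,092.1322
New tax = $179,471.24 × 0.01742 = $3,126.3890008
Reduction = $4,092.1322 − $3,126.3890008 = $965.7431992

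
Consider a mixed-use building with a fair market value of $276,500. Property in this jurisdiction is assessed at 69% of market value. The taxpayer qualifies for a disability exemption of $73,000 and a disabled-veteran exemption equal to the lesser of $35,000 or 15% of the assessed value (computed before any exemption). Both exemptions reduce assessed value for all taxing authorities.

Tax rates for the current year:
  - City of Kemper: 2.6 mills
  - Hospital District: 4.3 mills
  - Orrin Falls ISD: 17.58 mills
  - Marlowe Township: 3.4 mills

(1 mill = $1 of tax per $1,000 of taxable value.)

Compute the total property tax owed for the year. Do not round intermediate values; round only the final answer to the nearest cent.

Assessed value = $276,500 × 0.69 = $190,785
Disabled-veteran exemption = min($35,000, 15% × $190,785) = min($35,000, $28,617.75) = $28,617.75 (percentage binds)
Taxable value = $190,785 − $73,000 − $28,617.75 = $89,167.25
City of Kemper: $89,167.25 × 0.0026 = $231.83485
Hospital District: $89,167.25 × 0.0043 = $383.419175
Orrin Falls ISD: $89,167.25 × 0.01758 = $1,567.560255
Marlowe Township: $89,167.25 × 0.0034 = $303.16865
Total = $2,485.98293

$2,485.98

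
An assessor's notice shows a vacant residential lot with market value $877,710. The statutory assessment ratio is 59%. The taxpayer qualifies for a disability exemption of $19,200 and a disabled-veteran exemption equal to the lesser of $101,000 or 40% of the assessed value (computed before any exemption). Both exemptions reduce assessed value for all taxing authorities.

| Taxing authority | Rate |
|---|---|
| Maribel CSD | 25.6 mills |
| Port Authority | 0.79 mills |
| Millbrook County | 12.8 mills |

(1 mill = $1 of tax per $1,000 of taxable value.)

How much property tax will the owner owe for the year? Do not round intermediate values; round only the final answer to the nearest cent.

Assessed value = $877,710 × 0.59 = $517,848.9
Disabled-veteran exemption = min($101,000, 40% × $517,848.9) = min($101,000, $207,139.56) = $101,000 (dollar cap binds)
Taxable value = $517,848.9 − $19,200 − $101,000 = $397,648.9
Maribel CSD: $397,648.9 × 0.0256 = $10,179.81184
Port Authority: $397,648.9 × 0.00079 = $314.142631
Millbrook County: $397,648.9 × 0.0128 = $5,089.90592
Total = $15,583.860391

$15,583.86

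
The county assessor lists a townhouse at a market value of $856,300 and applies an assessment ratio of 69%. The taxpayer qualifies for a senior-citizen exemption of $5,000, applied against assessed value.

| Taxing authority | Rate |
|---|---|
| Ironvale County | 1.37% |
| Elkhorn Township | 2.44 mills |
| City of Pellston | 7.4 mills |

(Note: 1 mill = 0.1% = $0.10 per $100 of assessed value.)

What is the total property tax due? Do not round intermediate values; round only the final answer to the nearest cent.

Assessed value = $856,300 × 0.69 = $590,847
Taxable value = $590,847 − $5,000 = $585,847
Ironvale County: $585,847 × 0.0137 = $8,026.1039
Elkhorn Township: $585,847 × 0.00244 = $1,429.46668
City of Pellston: $585,847 × 0.0074 = $4,335.2678
Total = $13,790.83838

$13,790.84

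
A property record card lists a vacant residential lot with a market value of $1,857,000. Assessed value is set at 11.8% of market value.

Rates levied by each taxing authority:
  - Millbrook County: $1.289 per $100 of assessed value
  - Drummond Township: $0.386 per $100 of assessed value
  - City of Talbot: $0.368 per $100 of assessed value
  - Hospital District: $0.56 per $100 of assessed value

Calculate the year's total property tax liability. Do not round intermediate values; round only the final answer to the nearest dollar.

$5,704

Assessed value = $1,857,000 × 0.118 = $219,126
Millbrook County: $219,126 × 0.01289 = $2,824.53414
Drummond Township: $219,126 × 0.00386 = $845.82636
City of Talbot: $219,126 × 0.00368 = $806.38368
Hospital District: $219,126 × 0.0056 = $1,227.1056
Total = $2,824.53414 + $845.82636 + $806.38368 + $1,227.1056 = $5,703.84978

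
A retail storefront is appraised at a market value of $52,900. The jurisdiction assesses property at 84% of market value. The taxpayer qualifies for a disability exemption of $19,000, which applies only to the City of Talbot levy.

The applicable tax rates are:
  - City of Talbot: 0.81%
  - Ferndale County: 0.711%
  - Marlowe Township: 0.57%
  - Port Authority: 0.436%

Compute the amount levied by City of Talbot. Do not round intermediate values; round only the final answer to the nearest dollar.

Assessed value = $52,900 × 0.84 = $44,436
City of Talbot taxable value = $44,436 − $19,000 = $25,436
City of Talbot levy = $25,436 × 0.0081 = $206.0316

$206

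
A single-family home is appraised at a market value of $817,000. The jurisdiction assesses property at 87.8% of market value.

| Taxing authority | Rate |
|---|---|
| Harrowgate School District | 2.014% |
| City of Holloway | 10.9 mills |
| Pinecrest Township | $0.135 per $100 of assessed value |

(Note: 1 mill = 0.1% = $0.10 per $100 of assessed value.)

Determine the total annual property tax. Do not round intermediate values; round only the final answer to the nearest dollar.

Assessed value = $817,000 × 0.878 = $717,326
Harrowgate School District: $717,326 × 0.02014 = $14,446.94564
City of Holloway: $717,326 × 0.0109 = $7,818.8534
Pinecrest Township: $717,326 × 0.00135 = $968.3901
Total = $23,234.18914

$23,234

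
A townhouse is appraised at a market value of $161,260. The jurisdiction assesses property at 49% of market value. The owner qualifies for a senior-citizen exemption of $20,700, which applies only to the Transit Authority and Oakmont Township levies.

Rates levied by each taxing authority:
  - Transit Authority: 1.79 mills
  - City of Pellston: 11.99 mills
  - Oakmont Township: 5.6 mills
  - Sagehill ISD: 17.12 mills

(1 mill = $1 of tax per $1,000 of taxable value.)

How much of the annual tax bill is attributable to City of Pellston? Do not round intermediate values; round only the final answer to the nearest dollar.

Assessed value = $161,260 × 0.49 = $79,017.4
City of Pellston taxable value = $79,017.4 (exemption does not apply)
City of Pellston levy = $79,017.4 × 0.01199 = $947.418626

$947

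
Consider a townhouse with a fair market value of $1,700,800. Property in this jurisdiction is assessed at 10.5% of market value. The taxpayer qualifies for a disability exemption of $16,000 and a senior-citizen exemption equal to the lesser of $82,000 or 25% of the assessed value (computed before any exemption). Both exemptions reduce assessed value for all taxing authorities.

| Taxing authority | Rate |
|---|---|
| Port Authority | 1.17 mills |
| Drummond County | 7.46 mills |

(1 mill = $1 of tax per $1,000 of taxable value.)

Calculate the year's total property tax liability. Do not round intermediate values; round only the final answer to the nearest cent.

$1,017.80

Assessed value = $1,700,800 × 0.105 = $178,584
Senior-citizen exemption = min($82,000, 25% × $178,584) = min($82,000, $44,646) = $44,646 (percentage binds)
Taxable value = $178,584 − $16,000 − $44,646 = $117,938
Port Authority: $117,938 × 0.00117 = $137.98746
Drummond County: $117,938 × 0.00746 = $879.81748
Total = $1,017.80494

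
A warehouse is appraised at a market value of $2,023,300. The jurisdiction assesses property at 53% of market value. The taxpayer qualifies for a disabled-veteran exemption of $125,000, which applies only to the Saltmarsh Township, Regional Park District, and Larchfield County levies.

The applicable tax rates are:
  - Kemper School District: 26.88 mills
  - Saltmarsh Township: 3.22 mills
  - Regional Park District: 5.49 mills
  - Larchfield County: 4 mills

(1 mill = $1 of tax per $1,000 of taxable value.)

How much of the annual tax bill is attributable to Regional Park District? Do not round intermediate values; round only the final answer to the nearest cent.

$5,200.95

Assessed value = $2,023,300 × 0.53 = $1,072,349
Regional Park District taxable value = $1,072,349 − $125,000 = $947,349
Regional Park District levy = $947,349 × 0.00549 = $5,200.94601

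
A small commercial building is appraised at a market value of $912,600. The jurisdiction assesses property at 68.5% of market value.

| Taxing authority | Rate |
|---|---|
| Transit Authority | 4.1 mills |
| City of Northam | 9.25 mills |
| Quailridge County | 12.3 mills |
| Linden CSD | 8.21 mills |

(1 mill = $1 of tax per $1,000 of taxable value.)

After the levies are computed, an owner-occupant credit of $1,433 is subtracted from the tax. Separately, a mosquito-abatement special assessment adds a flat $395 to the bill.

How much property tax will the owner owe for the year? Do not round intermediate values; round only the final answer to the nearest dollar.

$20,129

Assessed value = $912,600 × 0.685 = $625,131
Transit Authority: $625,131 × 0.0041 = $2,563.0371
City of Northam: $625,131 × 0.00925 = $5,782.46175
Quailridge County: $625,131 × 0.0123 = $7,689.1113
Linden CSD: $625,131 × 0.00821 = $5,132.32551
Levies subtotal = $21,166.93566
After credit = $21,166.93566 − $1,433 = $19,733.93566
Total = $19,733.93566 + $395 = $20,128.93566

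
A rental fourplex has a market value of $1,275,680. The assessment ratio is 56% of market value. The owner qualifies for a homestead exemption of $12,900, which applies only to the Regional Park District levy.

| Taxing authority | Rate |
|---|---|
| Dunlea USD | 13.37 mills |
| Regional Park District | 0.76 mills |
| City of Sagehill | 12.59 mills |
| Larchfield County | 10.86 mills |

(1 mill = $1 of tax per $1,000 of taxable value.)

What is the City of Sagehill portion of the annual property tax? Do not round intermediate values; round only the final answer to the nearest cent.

$8,994.05

Assessed value = $1,275,680 × 0.56 = $714,380.8
City of Sagehill taxable value = $714,380.8 (exemption does not apply)
City of Sagehill levy = $714,380.8 × 0.01259 = $8,994.054272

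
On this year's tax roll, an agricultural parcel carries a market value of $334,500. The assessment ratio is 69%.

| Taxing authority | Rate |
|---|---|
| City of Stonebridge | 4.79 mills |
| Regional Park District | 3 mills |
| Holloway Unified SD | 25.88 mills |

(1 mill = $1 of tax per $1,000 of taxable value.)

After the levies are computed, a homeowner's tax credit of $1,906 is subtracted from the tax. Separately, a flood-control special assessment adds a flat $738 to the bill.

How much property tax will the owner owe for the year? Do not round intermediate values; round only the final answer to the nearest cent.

$6,603.20

Assessed value = $334,500 × 0.69 = $230,805
City of Stonebridge: $230,805 × 0.00479 = $1,105.55595
Regional Park District: $230,805 × 0.003 = $692.415
Holloway Unified SD: $230,805 × 0.02588 = $5,973.2334
Levies subtotal = $7,771.20435
After credit = $7,771.20435 − $1,906 = $5,865.20435
Total = $5,865.20435 + $738 = $6,603.20435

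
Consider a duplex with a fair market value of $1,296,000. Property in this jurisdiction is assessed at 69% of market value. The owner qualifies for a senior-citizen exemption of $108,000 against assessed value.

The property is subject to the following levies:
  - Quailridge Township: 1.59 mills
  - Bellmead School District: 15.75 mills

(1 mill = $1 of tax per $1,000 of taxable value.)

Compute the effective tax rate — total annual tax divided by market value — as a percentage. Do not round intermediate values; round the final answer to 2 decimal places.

1.05%

Assessed value = $1,296,000 × 0.69 = $894,240
Taxable value = $894,240 − $108,000 = $786,240
Quailridge Township: $786,240 × 0.00159 = $1,250.1216
Bellmead School District: $786,240 × 0.01575 = $12,383.28
Total tax = $13,633.4016
Effective rate = $13,633.4016 ÷ $1,296,000 = 1.05% of market value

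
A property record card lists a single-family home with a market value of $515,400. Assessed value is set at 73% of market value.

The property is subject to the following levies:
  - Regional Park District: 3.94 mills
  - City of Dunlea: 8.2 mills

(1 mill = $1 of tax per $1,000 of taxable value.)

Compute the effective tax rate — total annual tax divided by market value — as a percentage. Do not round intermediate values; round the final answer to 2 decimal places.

Assessed value = $515,400 × 0.73 = $376,242
Regional Park District: $376,242 × 0.00394 = $1,482.39348
City of Dunlea: $376,242 × 0.0082 = $3,085.1844
Total tax = $4,567.57788
Effective rate = $4,567.57788 ÷ $515,400 = 0.89% of market value

0.89%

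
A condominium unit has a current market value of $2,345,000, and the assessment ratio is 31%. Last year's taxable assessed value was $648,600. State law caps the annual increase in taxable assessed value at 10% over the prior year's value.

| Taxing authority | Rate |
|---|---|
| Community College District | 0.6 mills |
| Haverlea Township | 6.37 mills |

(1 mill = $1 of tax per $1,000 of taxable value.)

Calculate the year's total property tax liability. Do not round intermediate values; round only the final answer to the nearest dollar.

$4,973

Uncapped assessed value = $2,345,000 × 0.31 = $726,950
Cap limit = $648,600 × 1.1 = $713,460
Taxable assessed value = min($726,950, $713,460) = $713,460 (cap binds)
Community College District: $713,460 × 0.0006 = $428.076
Haverlea Township: $713,460 × 0.00637 = $4,544.7402
Total = $4,972.8162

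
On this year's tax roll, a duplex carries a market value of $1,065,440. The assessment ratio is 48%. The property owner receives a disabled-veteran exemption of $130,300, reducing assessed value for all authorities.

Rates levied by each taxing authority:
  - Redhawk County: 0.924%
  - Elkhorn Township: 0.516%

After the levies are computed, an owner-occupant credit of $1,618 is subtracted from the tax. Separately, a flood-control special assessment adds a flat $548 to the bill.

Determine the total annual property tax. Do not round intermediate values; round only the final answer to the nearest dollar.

$4,418

Assessed value = $1,065,440 × 0.48 = $511,411.2
Taxable value = $511,411.2 − $130,300 = $381,111.2
Redhawk County: $381,111.2 × 0.00924 = $3,521.467488
Elkhorn Township: $381,111.2 × 0.00516 = $1,966.533792
Levies subtotal = $5,488.00128
After credit = $5,488.00128 − $1,618 = $3,870.00128
Total = $3,870.00128 + $548 = $4,418.00128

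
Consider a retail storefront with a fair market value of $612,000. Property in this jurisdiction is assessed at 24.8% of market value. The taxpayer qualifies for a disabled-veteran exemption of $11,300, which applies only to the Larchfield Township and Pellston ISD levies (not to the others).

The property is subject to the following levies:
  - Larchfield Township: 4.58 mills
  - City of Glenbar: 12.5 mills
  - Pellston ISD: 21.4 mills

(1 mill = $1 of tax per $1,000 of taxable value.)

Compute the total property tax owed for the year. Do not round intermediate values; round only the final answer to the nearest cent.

Assessed value = $612,000 × 0.248 = $151,776
Larchfield Township: ($151,776 − $11,300) × 0.00458 = $140,476 × 0.00458 = $643.38008
City of Glenbar: $151,776 × 0.0125 = $1,897.2
Pellston ISD: ($151,776 − $11,300) × 0.0214 = $140,476 × 0.0214 = $3,006.1864
Total = $5,546.76648

$5,546.77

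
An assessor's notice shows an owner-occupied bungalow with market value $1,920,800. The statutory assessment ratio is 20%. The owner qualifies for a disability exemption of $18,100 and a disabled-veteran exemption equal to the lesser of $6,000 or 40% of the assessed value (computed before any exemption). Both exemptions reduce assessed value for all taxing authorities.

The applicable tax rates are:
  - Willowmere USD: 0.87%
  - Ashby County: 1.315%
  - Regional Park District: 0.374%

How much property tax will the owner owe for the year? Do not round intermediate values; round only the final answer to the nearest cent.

Assessed value = $1,920,800 × 0.2 = $384,160
Disabled-veteran exemption = min($6,000, 40% × $384,160) = min($6,000, $153,664) = $6,000 (dollar cap binds)
Taxable value = $384,160 − $18,100 − $6,000 = $360,060
Willowmere USD: $360,060 × 0.0087 = $3,132.522
Ashby County: $360,060 × 0.01315 = $4,734.789
Regional Park District: $360,060 × 0.00374 = $1,346.6244
Total = $9,213.9354

$9,213.94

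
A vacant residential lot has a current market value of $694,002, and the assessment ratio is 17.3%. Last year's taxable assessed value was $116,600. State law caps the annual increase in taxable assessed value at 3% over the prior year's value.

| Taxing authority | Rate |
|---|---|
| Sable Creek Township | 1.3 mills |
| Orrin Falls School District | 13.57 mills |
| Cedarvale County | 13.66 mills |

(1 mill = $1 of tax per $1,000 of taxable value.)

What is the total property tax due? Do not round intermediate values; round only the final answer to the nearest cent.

$3,425.38

Uncapped assessed value = $694,002 × 0.173 = $120,062.346
Cap limit = $116,600 × 1.03 = $120,098
Taxable assessed value = min($120,062.346, $120,098) = $120,062.346 (cap does not bind)
Sable Creek Township: $120,062.346 × 0.0013 = $156.0810498
Orrin Falls School District: $120,062.346 × 0.01357 = $1,629.24603522
Cedarvale County: $120,062.346 × 0.01366 = $1,640.05164636
Total = $3,425.37873138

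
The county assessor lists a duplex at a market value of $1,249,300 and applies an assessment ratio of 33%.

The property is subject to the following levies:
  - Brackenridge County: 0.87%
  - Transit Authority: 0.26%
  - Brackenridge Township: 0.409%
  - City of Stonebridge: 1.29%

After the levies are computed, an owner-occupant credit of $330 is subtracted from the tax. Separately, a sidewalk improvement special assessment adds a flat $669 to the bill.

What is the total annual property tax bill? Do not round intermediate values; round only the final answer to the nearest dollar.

Assessed value = $1,249,300 × 0.33 = $412,269
Brackenridge County: $412,269 × 0.0087 = $3,586.7403
Transit Authority: $412,269 × 0.0026 = $1,071.8994
Brackenridge Township: $412,269 × 0.00409 = $1,686.18021
City of Stonebridge: $412,269 × 0.0129 = $5,318.2701
Levies subtotal = $11,663.09001
After credit = $11,663.09001 − $330 = $11,333.09001
Total = $11,333.09001 + $669 = $12,002.09001

$12,002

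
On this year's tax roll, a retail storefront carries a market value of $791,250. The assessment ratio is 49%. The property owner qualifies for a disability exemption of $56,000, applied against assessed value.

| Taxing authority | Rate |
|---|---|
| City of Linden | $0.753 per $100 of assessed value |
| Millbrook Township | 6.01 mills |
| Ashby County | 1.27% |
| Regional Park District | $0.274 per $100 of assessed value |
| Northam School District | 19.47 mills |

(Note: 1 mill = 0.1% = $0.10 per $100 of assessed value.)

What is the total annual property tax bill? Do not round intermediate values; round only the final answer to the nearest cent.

Assessed value = $791,250 × 0.49 = $387,712.5
Taxable value = $387,712.5 − $56,000 = $331,712.5
City of Linden: $331,712.5 × 0.00753 = $2,497.795125
Millbrook Township: $331,712.5 × 0.00601 = $1,993.592125
Ashby County: $331,712.5 × 0.0127 = $4,212.74875
Regional Park District: $331,712.5 × 0.00274 = $908.89225
Northam School District: $331,712.5 × 0.01947 = $6,458.442375
Total = $16,071.470625

$16,071.47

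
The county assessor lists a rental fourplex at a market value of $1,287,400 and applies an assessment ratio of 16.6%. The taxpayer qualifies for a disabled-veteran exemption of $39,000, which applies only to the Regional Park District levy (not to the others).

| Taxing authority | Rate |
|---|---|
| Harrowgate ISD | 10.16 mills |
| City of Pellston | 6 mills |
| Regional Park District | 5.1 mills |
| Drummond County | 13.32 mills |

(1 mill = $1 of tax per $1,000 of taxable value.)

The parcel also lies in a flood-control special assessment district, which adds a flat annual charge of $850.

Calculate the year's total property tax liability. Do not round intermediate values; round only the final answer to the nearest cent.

$8,041.14

Assessed value = $1,287,400 × 0.166 = $213,708.4
Harrowgate ISD: $213,708.4 × 0.01016 = $2,171.277344
City of Pellston: $213,708.4 × 0.006 = $1,282.2504
Regional Park District: ($213,708.4 − $39,000) × 0.0051 = $174,708.4 × 0.0051 = $891.01284
Drummond County: $213,708.4 × 0.01332 = $2,846.595888
Levies subtotal = $7,191.136472
Total = $7,191.136472 + $850 = $8,041.136472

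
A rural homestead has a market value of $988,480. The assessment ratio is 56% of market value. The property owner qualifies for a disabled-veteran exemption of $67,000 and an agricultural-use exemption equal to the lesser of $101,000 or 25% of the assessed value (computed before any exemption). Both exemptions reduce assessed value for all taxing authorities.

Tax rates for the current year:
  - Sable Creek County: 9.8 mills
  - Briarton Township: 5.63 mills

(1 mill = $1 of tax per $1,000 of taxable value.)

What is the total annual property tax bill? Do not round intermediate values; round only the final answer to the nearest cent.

$5,949.02

Assessed value = $988,480 × 0.56 = $553,548.8
Agricultural-use exemption = min($101,000, 25% × $553,548.8) = min($101,000, $138,387.2) = $101,000 (dollar cap binds)
Taxable value = $553,548.8 − $67,000 − $101,000 = $385,548.8
Sable Creek County: $385,548.8 × 0.0098 = $3,778.37824
Briarton Township: $385,548.8 × 0.00563 = $2,170.639744
Total = $5,949.017984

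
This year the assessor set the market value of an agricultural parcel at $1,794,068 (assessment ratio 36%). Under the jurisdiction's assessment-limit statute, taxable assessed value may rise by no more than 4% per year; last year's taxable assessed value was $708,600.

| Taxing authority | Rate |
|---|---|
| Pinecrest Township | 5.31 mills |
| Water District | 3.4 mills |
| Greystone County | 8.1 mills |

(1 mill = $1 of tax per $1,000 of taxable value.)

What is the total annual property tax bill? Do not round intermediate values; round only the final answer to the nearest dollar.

$10,857

Uncapped assessed value = $1,794,068 × 0.36 = $645,864.48
Cap limit = $708,600 × 1.04 = $736,944
Taxable assessed value = min($645,864.48, $736,944) = $645,864.48 (cap does not bind)
Pinecrest Township: $645,864.48 × 0.00531 = $3,429.5403888
Water District: $645,864.48 × 0.0034 = $2,195.939232
Greystone County: $645,864.48 × 0.0081 = $5,231.502288
Total = $10,856.9819088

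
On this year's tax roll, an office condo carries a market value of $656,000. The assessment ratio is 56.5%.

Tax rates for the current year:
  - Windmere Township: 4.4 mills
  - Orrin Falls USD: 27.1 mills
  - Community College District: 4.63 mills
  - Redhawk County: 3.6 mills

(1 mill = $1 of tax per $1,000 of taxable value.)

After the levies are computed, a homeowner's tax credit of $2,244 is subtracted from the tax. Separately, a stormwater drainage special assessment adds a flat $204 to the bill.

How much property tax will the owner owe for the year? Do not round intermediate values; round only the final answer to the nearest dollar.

Assessed value = $656,000 × 0.565 = $370,640
Windmere Township: $370,640 × 0.0044 = $1,630.816
Orrin Falls USD: $370,640 × 0.0271 = $10,044.344
Community College District: $370,640 × 0.00463 = $1,716.0632
Redhawk County: $370,640 × 0.0036 = $1,334.304
Levies subtotal = $14,725.5272
After credit = $14,725.5272 − $2,244 = $12,481.5272
Total = $12,481.5272 + $204 = $12,685.5272

$12,686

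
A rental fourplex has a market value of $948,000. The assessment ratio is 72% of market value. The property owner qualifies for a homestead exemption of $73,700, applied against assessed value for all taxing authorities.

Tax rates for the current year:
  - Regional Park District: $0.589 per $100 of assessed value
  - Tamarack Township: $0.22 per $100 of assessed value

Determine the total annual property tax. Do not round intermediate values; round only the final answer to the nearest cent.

Assessed value = $948,000 × 0.72 = $682,560
Taxable value = $682,560 − $73,700 = $608,860
Regional Park District: $608,860 × 0.00589 = $3,586.1854
Tamarack Township: $608,860 × 0.0022 = $1,339.492
Total = $3,586.1854 + $1,339.492 = $4,925.6774

$4,925.68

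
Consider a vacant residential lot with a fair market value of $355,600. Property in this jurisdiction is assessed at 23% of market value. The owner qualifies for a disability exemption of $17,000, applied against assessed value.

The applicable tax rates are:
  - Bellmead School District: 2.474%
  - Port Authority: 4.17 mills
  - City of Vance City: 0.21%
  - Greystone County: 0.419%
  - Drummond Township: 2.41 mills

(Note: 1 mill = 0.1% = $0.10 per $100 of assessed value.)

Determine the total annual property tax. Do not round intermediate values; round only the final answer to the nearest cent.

$2,436.68

Assessed value = $355,600 × 0.23 = $81,788
Taxable value = $81,788 − $17,000 = $64,788
Bellmead School District: $64,788 × 0.02474 = $1,602.85512
Port Authority: $64,788 × 0.00417 = $270.16596
City of Vance City: $64,788 × 0.0021 = $136.0548
Greystone County: $64,788 × 0.00419 = $271.46172
Drummond Township: $64,788 × 0.00241 = $156.13908
Total = $2,436.67668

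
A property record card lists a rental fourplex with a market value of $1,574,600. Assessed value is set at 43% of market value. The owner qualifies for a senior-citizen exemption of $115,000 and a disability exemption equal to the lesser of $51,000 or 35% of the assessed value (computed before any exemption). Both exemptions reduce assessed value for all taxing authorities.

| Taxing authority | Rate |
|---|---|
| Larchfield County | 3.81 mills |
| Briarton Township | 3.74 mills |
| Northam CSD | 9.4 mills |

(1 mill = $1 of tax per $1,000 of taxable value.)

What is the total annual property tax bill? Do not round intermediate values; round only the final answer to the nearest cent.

$8,662.77

Assessed value = $1,574,600 × 0.43 = $677,078
Disability exemption = min($51,000, 35% × $677,078) = min($51,000, $236,977.3) = $51,000 (dollar cap binds)
Taxable value = $677,078 − $115,000 − $51,000 = $511,078
Larchfield County: $511,078 × 0.00381 = $1,947.20718
Briarton Township: $511,078 × 0.00374 = $1,911.43172
Northam CSD: $511,078 × 0.0094 = $4,804.1332
Total = $8,662.7721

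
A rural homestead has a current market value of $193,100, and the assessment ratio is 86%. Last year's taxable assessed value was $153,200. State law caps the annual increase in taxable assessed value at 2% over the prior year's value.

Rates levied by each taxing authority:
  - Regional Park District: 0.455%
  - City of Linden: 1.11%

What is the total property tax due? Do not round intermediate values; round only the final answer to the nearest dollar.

Uncapped assessed value = $193,100 × 0.86 = $166,066
Cap limit = $153,200 × 1.02 = $156,264
Taxable assessed value = min($166,066, $156,264) = $156,264 (cap binds)
Regional Park District: $156,264 × 0.00455 = $711.0012
City of Linden: $156,264 × 0.0111 = $1,734.5304
Total = $2,445.5316

$2,446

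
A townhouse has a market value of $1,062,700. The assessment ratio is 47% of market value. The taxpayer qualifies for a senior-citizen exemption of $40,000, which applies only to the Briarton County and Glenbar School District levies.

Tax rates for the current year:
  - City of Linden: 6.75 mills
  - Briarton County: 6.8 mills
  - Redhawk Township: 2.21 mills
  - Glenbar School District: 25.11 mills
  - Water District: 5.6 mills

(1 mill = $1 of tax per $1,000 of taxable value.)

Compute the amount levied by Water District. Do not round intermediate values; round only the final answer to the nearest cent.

$2,797.03

Assessed value = $1,062,700 × 0.47 = $499,469
Water District taxable value = $499,469 (exemption does not apply)
Water District levy = $499,469 × 0.0056 = $2,797.0264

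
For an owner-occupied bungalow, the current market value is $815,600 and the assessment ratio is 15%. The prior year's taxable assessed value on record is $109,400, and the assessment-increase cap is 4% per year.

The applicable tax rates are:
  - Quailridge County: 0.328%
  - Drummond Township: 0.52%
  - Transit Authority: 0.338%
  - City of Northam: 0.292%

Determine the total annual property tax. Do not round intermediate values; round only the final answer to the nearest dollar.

Uncapped assessed value = $815,600 × 0.15 = $122,340
Cap limit = $109,400 × 1.04 = $113,776
Taxable assessed value = min($122,340, $113,776) = $113,776 (cap binds)
Quailridge County: $113,776 × 0.00328 = $373.18528
Drummond Township: $113,776 × 0.0052 = $591.6352
Transit Authority: $113,776 × 0.00338 = $384.56288
City of Northam: $113,776 × 0.00292 = $332.22592
Total = $1,681.60928

$1,682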